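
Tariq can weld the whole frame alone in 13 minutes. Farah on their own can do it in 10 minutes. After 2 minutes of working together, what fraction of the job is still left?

Combined rate: 1/13 + 1/10 = (10 + 13)/130 = 23/130 per minute.
In 2 minutes they complete 2·23/130 = 23/65 of the job.
So 42/65 remains.

42/65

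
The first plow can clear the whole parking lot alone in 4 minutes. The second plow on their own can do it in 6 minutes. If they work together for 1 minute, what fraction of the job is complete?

Combined rate: 1/4 + 1/6 = (3 + 2)/12 = 5/12 per minute.
In 1 minute they complete 1·5/12 = 5/12 of the job.

5/12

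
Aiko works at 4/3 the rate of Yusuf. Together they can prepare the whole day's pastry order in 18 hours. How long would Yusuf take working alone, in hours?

Let Yusuf's rate be r; then Aiko's rate is (4/3)r, so together (4/3 + 1)r = (7/3)r = 1/18.
Thus r = 1/42 per hour.
Yusuf alone: 42 hours; Aiko alone: 63/2 hours.

42 hours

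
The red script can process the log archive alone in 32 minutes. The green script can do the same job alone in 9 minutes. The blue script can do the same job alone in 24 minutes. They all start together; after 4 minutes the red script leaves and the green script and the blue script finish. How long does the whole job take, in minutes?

In the first 4 minutes the combined rate is 53/288, so 53/72 of the job is done, leaving 19/72.
After the red script leaves the rate is 11/72 per minute; the remaining 19/72 takes 19/11 minutes.
Total = 4 + 19/11 = 63/11 minutes.

63/11 minutes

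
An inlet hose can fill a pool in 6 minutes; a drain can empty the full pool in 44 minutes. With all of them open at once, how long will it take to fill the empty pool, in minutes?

132/19 minutes

Net rate = 1/6 − 1/44 = (22 − 3)/132 = 19/132 per minute.
Filling time = 1 ÷ (19/132) = 132/19 minutes.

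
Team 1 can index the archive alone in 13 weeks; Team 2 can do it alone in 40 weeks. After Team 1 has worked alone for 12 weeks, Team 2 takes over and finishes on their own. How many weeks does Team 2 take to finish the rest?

40/13 weeks

In 12 weeks Team 1 does 12/13 of the job, leaving 1/13.
Team 2 works at 1/40 per week, so finishing takes 1/13 ÷ 1/40 = 40/13 weeks.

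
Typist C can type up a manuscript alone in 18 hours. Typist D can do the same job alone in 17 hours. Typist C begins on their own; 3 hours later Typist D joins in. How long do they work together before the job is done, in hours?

51/7 hours

In the first 3 hours Typist C alone does 3/18 = 1/6 of the job, leaving 5/6.
Once everyone is working, combined rate: 1/18 + 1/17 = (17 + 18)/306 = 35/306 per hour.
Remaining 5/6 at 35/306 per hour takes 51/7 hours.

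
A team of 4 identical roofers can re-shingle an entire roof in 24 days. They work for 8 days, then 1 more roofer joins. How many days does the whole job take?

104/5 days

One roofer does 1/96 of the job per day.
After 8 days with 4 roofers, 1/3 is done (2/3 left).
With 5 roofers the rate is 5/96, so the rest takes 2/3 ÷ 5/96 = 64/5 days.
Total = 8 + 64/5 = 104/5 days.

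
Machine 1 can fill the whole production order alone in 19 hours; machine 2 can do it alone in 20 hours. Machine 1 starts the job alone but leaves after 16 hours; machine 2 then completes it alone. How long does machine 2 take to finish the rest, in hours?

60/19 hours

In 16 hours machine 1 does 16/19 of the job, leaving 3/19.
Machine 2 works at 1/20 per hour, so finishing takes 3/19 ÷ 1/20 = 60/19 hours.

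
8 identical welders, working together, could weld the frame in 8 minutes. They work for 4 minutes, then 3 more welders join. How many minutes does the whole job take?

76/11 minutes

One welder does 1/64 of the job per minute.
After 4 minutes with 8 welders, 1/2 is done (1/2 left).
With 11 welders the rate is 11/64, so the rest takes 1/2 ÷ 11/64 = 32/11 minutes.
Total = 4 + 32/11 = 76/11 minutes.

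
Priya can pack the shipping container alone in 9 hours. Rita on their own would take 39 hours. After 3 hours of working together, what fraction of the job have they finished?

16/39

Combined rate: 1/9 + 1/39 = (13 + 3)/117 = 16/117 per hour.
In 3 hours they complete 3·16/117 = 16/39 of the job.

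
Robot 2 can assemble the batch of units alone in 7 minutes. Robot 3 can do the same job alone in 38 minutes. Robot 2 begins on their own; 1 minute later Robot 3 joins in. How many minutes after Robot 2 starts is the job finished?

91/15 minutes

In the first 1 minute Robot 2 alone does 1/7 of the job, leaving 6/7.
Once everyone is working, combined rate: 1/7 + 1/38 = (38 + 7)/266 = 45/266 per minute.
Remaining 6/7 at 45/266 per minute takes 76/15 minutes.
Total from the start = 1 + 76/15 = 91/15 minutes.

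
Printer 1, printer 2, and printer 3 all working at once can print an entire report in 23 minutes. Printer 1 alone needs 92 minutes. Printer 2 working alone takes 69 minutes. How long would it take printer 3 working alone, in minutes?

Combined rate is 1/23 per minute.
Known contribution: 1/92 + 1/69 = (3 + 4)/276 = 7/276 per minute.
So printer 3's rate is 1/23 − 7/276 = 5/276, meaning 276/5 minutes alone.

276/5 minutes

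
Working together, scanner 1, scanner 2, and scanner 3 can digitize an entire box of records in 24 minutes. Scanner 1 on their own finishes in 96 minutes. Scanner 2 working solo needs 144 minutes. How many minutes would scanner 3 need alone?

288/7 minutes

Combined rate is 1/24 per minute.
Known contribution: 1/96 + 1/144 = (3 + 2)/288 = 5/288 per minute.
So scanner 3's rate is 1/24 − 5/288 = 7/288, meaning 288/7 minutes alone.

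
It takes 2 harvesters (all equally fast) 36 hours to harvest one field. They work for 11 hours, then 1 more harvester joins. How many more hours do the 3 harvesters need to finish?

50/3 hours

One harvester does 1/72 of the job per hour.
After 11 hours with 2 harvesters, 11/36 is done (25/36 left).
With 3 harvesters the rate is 3/72 = 1/24, so the rest takes 25/36 ÷ 1/24 = 50/3 hours.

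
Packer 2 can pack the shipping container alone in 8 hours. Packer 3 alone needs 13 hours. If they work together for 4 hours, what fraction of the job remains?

Combined rate: 1/8 + 1/13 = (13 + 8)/104 = 21/104 per hour.
In 4 hours they complete 4·21/104 = 21/26 of the job.
So 5/26 remains.

5/26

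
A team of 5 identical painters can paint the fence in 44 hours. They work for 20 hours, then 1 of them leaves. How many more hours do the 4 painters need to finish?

30 hours

One painter does 1/220 of the job per hour.
After 20 hours with 5 painters, 5/11 is done (6/11 left).
With 4 painters the rate is 4/220 = 1/55, so the rest takes 6/11 ÷ 1/55 = 30 hours.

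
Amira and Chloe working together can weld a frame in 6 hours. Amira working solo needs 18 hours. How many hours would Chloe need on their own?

9 hours

Combined rate is 1/6 per hour.
Known contribution: 1/18 per hour.
So Chloe's rate is 1/6 − 1/18 = 1/9, meaning 9 hours alone.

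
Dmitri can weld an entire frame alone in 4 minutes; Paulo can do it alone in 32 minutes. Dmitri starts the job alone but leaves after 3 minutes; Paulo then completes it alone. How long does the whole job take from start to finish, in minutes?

In 3 minutes Dmitri does 3/4 of the job, leaving 1/4.
Paulo works at 1/32 per minute, so finishing takes 1/4 ÷ 1/32 = 8 minutes.
Total time = 3 + 8 = 11 minutes.

11 minutes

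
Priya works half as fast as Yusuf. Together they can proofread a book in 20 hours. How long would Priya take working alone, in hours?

60 hours

Let Yusuf's rate be r; then Priya's rate is (1/2)r, so together (1/2 + 1)r = (3/2)r = 1/20.
Thus r = 1/30 per hour.
Yusuf alone: 30 hours; Priya alone: 60 hours.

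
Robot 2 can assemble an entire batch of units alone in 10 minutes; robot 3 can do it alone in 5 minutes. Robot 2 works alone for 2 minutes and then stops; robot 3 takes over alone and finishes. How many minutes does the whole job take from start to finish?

6 minutes

In 2 minutes robot 2 does 2/10 = 1/5 of the job, leaving 4/5.
Robot 3 works at 1/5 per minute, so finishing takes 4/5 ÷ 1/5 = 4 minutes.
Total time = 2 + 4 = 6 minutes.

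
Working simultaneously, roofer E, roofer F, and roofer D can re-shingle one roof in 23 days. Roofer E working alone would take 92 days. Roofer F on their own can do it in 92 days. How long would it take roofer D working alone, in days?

46 days

Combined rate is 1/23 per day.
Known contribution: 1/92 + 1/92 = (1 + 1)/92 = 2/92 = 1/46 per day.
So roofer D's rate is 1/23 − 1/46 = 1/46, meaning 46 days alone.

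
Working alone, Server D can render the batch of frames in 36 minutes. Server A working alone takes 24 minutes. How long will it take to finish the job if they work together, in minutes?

72/5 minutes

Combined rate: 1/36 + 1/24 = (2 + 3)/72 = 5/72 per minute.
Time = 1 ÷ (5/72) = 72/5 minutes.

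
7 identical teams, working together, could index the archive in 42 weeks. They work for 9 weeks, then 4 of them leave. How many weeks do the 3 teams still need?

77 weeks

One team does 1/294 of the job per week.
After 9 weeks with 7 teams, 3/14 is done (11/14 left).
With 3 teams the rate is 3/294 = 1/98, so the rest takes 11/14 ÷ 1/98 = 77 weeks.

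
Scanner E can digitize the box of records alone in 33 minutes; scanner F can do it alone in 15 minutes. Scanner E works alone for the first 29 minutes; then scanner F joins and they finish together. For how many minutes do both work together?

In 29 minutes scanner E does 29/33 of the job, leaving 4/33.
Scanner E and scanner F together work at 16/165 per minute, so finishing takes 4/33 ÷ 16/165 = 5/4 minutes.

5/4 minutes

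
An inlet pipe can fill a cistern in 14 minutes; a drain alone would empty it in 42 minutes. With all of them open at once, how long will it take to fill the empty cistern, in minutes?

Net rate = 1/14 − 1/42 = (3 − 1)/42 = 2/42 = 1/21 per minute.
Filling time = 1 ÷ (1/21) = 21 minutes.

21 minutes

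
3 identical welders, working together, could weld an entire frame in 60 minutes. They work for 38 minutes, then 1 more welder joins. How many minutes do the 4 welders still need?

One welder does 1/180 of the job per minute.
After 38 minutes with 3 welders, 19/30 is done (11/30 left).
With 4 welders the rate is 4/180 = 1/45, so the rest takes 11/30 ÷ 1/45 = 33/2 minutes.

33/2 minutes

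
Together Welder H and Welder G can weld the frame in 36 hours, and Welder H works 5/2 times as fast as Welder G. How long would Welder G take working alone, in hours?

126 hours

Let Welder G's rate be r; then Welder H's rate is (5/2)r, so together (5/2 + 1)r = (7/2)r = 1/36.
Thus r = 1/126 per hour.
Welder G alone: 126 hours; Welder H alone: 252/5 hours.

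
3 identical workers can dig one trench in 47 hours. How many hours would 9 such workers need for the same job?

47/3 hours

Total work is 3·47 = 141 worker-hours.
With 9 workers: 141/9 = 47/3 hours.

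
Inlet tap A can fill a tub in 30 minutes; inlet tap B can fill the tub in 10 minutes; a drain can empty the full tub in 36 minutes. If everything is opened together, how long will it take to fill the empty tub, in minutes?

Net rate = 1/30 + 1/10 − 1/36 = (6 + 18 − 5)/180 = 19/180 per minute.
Filling time = 1 ÷ (19/180) = 180/19 minutes.

180/19 minutes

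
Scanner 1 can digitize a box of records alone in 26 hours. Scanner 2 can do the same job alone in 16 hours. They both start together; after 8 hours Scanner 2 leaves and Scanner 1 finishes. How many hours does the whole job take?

In the first 8 hours the combined rate is 21/208, so 21/26 of the job is done, leaving 5/26.
After Scanner 2 leaves the rate is 1/26 per hour; the remaining 5/26 takes 5 hours.
Total = 8 + 5 = 13 hours.

13 hours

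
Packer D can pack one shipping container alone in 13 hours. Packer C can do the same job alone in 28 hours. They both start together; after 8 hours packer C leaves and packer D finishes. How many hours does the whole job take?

In the first 8 hours the combined rate is 41/364, so 82/91 of the job is done, leaving 9/91.
After packer C leaves the rate is 1/13 per hour; the remaining 9/91 takes 9/7 hours.
Total = 8 + 9/7 = 65/7 hours.

65/7 hours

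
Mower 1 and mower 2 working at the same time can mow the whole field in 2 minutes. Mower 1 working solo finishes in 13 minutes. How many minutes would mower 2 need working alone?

Combined rate is 1/2 per minute.
Known contribution: 1/13 per minute.
So mower 2's rate is 1/2 − 1/13 = 11/26, meaning 26/11 minutes alone.

26/11 minutes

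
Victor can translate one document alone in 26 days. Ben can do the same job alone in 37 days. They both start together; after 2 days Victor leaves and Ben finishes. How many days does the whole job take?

444/13 days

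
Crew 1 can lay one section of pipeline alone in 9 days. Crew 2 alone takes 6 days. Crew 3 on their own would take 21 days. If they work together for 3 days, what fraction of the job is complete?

Combined rate: 1/9 + 1/6 + 1/21 = (14 + 21 + 6)/126 = 41/126 per day.
In 3 days they complete 3·41/126 = 41/42 of the job.

41/42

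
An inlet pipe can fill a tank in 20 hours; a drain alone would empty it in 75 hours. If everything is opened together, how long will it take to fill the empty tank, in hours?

Net rate = 1/20 − 1/75 = (15 − 4)/300 = 11/300 per hour.
Filling time = 1 ÷ (11/300) = 300/11 hours.

300/11 hours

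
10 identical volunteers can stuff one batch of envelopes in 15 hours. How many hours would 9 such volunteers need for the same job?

50/3 hours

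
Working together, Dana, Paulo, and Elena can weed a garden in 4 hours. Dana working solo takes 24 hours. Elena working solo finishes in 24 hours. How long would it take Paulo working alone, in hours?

Combined rate is 1/4 per hour.
Known contribution: 1/24 + 1/24 = (1 + 1)/24 = 2/24 = 1/12 per hour.
So Paulo's rate is 1/4 − 1/12 = 1/6, meaning 6 hours alone.

6 hours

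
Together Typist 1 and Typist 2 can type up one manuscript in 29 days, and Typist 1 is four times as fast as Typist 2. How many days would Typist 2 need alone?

Let Typist 2's rate be r; then Typist 1's rate is 4r, so together (4 + 1)r = 5r = 1/29.
Thus r = 1/145 per day.
Typist 2 alone: 145 days; Typist 1 alone: 145/4 days.

145 days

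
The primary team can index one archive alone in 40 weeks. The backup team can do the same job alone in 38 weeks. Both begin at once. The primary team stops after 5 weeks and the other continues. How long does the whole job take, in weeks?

In the first 5 weeks the combined rate is 39/760, so 39/152 of the job is done, leaving 113/152.
After the primary team leaves the rate is 1/38 per week; the remaining 113/152 takes 113/4 weeks.
Total = 5 + 113/4 = 133/4 weeks.

133/4 weeks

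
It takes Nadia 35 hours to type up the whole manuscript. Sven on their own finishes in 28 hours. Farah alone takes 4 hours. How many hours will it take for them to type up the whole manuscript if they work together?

Combined rate: 1/35 + 1/28 + 1/4 = (4 + 5 + 35)/140 = 44/140 = 11/35 per hour.
Time = 1 ÷ (11/35) = 35/11 hours.

35/11 hours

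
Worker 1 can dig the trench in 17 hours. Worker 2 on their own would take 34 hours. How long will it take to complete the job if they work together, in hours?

34/3 hours

Combined rate: 1/17 + 1/34 = (2 + 1)/34 = 3/34 per hour.
Time = 1 ÷ (3/34) = 34/3 hours.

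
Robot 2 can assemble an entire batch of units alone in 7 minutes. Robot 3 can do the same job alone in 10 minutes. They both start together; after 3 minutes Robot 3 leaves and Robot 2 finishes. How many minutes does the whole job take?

In the first 3 minutes the combined rate is 17/70, so 51/70 of the job is done, leaving 19/70.
After Robot 3 leaves the rate is 1/7 per minute; the remaining 19/70 takes 19/10 minutes.
Total = 3 + 19/10 = 49/10 minutes.

49/10 minutes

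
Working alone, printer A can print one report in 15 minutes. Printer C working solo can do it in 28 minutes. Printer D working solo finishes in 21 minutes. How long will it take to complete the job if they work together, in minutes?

20/3 minutes

Combined rate: 1/15 + 1/28 + 1/21 = (28 + 15 + 20)/420 = 63/420 = 3/20 per minute.
Time = 1 ÷ (3/20) = 20/3 minutes.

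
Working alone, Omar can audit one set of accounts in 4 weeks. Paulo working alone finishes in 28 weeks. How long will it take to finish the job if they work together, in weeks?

7/2 weeks

Combined rate: 1/4 + 1/28 = (7 + 1)/28 = 8/28 = 2/7 per week.
Time = 1 ÷ (2/7) = 7/2 weeks.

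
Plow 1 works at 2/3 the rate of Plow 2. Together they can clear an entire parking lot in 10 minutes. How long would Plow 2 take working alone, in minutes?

Let Plow 2's rate be r; then Plow 1's rate is (2/3)r, so together (2/3 + 1)r = (5/3)r = 1/10.
Thus r = 3/50 per minute.
Plow 2 alone: 50/3 minutes; Plow 1 alone: 25 minutes.

50/3 minutes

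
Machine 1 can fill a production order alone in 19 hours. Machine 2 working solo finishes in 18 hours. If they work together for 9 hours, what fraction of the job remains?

Combined rate: 1/19 + 1/18 = (18 + 19)/342 = 37/342 per hour.
In 9 hours they complete 9·37/342 = 37/38 of the job.
So 1/38 remains.

1/38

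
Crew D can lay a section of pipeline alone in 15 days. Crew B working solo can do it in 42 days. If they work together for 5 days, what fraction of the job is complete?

19/42

Combined rate: 1/15 + 1/42 = (14 + 5)/210 = 19/210 per day.
In 5 days they complete 5·19/210 = 19/42 of the job.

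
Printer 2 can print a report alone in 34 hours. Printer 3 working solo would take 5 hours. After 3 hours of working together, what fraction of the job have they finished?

117/170

Combined rate: 1/34 + 1/5 = (5 + 34)/170 = 39/170 per hour.
In 3 hours they complete 3·39/170 = 117/170 of the job.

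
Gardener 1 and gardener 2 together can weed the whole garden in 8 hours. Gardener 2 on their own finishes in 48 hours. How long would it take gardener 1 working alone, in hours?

Combined rate is 1/8 per hour.
Known contribution: 1/48 per hour.
So gardener 1's rate is 1/8 − 1/48 = 5/48, meaning 48/5 hours alone.

48/5 hours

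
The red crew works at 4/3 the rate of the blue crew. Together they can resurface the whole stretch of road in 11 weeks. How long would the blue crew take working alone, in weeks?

77/3 weeks

Let the blue crew's rate be r; then the red crew's rate is (4/3)r, so together (4/3 + 1)r = (7/3)r = 1/11.
Thus r = 3/77 per week.
The blue crew alone: 77/3 weeks; the red crew alone: 77/4 weeks.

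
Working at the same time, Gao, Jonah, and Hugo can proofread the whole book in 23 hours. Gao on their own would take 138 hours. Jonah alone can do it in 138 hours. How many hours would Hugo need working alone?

Combined rate is 1/23 per hour.
Known contribution: 1/138 + 1/138 = (1 + 1)/138 = 2/138 = 1/69 per hour.
So Hugo's rate is 1/23 − 1/69 = 2/69, meaning 69/2 hours alone.

69/2 hours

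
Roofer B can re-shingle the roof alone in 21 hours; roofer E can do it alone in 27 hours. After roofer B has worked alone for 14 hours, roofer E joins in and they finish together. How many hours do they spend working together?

In 14 hours roofer B does 14/21 = 2/3 of the job, leaving 1/3.
Roofer B and roofer E together work at 16/189 per hour, so finishing takes 1/3 ÷ 16/189 = 63/16 hours.

63/16 hours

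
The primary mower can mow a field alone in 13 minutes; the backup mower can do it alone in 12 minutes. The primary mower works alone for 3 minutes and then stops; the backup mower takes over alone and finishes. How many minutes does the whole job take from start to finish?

In 3 minutes the primary mower does 3/13 of the job, leaving 10/13.
The backup mower works at 1/12 per minute, so finishing takes 10/13 ÷ 1/12 = 120/13 minutes.
Total time = 3 + 120/13 = 159/13 minutes.

159/13 minutes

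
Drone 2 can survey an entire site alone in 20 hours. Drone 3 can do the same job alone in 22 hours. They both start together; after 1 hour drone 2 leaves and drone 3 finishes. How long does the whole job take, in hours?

209/10 hours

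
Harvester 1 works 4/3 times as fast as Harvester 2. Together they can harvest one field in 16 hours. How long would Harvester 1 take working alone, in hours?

28 hours

Let Harvester 2's rate be r; then Harvester 1's rate is (4/3)r, so together (4/3 + 1)r = (7/3)r = 1/16.
Thus r = 3/112 per hour.
Harvester 2 alone: 112/3 hours; Harvester 1 alone: 28 hours.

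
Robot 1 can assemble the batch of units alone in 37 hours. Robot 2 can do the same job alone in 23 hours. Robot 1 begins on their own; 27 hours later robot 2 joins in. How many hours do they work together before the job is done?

In the first 27 hours robot 1 alone does 27/37 of the job, leaving 10/37.
Once everyone is working, combined rate: 1/37 + 1/23 = (23 + 37)/851 = 60/851 per hour.
Remaining 10/37 at 60/851 per hour takes 23/6 hours.

23/6 hours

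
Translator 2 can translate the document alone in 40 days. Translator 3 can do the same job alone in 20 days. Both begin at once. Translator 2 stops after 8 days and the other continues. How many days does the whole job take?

16 days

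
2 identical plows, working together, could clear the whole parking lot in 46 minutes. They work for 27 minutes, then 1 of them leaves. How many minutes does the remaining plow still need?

38 minutes

One plow does 1/92 of the job per minute.
After 27 minutes with 2 plows, 27/46 is done (19/46 left).
With 1 plow the rate is 1/92, so the rest takes 19/46 ÷ 1/92 = 38 minutes.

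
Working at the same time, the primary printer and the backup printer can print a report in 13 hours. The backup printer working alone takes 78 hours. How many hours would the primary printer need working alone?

Combined rate is 1/13 per hour.
Known contribution: 1/78 per hour.
So the primary printer's rate is 1/13 − 1/78 = 5/78, meaning 78/5 hours alone.

78/5 hours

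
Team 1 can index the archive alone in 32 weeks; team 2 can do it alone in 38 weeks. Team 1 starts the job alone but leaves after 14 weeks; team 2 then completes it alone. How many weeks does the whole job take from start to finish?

In 14 weeks team 1 does 14/32 = 7/16 of the job, leaving 9/16.
Team 2 works at 1/38 per week, so finishing takes 9/16 ÷ 1/38 = 171/8 weeks.
Total time = 14 + 171/8 = 283/8 weeks.

283/8 weeks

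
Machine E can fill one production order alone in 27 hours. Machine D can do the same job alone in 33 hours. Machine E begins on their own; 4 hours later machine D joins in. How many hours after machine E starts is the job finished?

In the first 4 hours machine E alone does 4/27 of the job, leaving 23/27.
Once everyone is working, combined rate: 1/27 + 1/33 = (11 + 9)/297 = 20/297 per hour.
Remaining 23/27 at 20/297 per hour takes 253/20 hours.
Total from the start = 4 + 253/20 = 333/20 hours.

333/20 hours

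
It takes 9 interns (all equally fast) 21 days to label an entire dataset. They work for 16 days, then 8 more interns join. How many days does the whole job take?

317/17 days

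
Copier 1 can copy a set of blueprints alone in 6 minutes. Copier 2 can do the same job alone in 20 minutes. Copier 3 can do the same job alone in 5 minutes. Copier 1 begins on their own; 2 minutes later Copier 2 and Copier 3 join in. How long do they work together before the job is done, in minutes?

In the first 2 minutes Copier 1 alone does 2/6 = 1/3 of the job, leaving 2/3.
Once everyone is working, combined rate: 1/6 + 1/20 + 1/5 = (10 + 3 + 12)/60 = 25/60 = 5/12 per minute.
Remaining 2/3 at 5/12 per minute takes 8/5 minutes.

8/5 minutes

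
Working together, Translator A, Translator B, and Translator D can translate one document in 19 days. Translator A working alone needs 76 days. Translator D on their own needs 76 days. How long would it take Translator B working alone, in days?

38 days

Combined rate is 1/19 per day.
Known contribution: 1/76 + 1/76 = (1 + 1)/76 = 2/76 = 1/38 per day.
So Translator B's rate is 1/19 − 1/38 = 1/38, meaning 38 days alone.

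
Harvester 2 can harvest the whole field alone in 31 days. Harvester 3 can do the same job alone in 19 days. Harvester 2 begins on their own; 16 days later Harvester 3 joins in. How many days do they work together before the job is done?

In the first 16 days Harvester 2 alone does 16/31 of the job, leaving 15/31.
Once everyone is working, combined rate: 1/31 + 1/19 = (19 + 31)/589 = 50/589 per day.
Remaining 15/31 at 50/589 per day takes 57/10 days.

57/10 days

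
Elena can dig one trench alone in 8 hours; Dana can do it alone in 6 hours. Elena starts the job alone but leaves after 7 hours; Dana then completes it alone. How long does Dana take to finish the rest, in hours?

In 7 hours Elena does 7/8 of the job, leaving 1/8.
Dana works at 1/6 per hour, so finishing takes 1/8 ÷ 1/6 = 3/4 hours.

3/4 hours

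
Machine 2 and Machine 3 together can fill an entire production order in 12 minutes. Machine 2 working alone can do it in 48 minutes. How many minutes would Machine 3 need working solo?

16 minutes

Combined rate is 1/12 per minute.
Known contribution: 1/48 per minute.
So Machine 3's rate is 1/12 − 1/48 = 1/16, meaning 16 minutes alone.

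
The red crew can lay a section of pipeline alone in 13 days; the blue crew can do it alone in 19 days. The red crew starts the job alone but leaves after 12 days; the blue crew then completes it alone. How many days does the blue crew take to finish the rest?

In 12 days the red crew does 12/13 of the job, leaving 1/13.
The blue crew works at 1/19 per day, so finishing takes 1/13 ÷ 1/19 = 19/13 days.

19/13 days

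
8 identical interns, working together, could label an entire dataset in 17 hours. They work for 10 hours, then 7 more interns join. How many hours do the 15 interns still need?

One intern does 1/136 of the job per hour.
After 10 hours with 8 interns, 10/17 is done (7/17 left).
With 15 interns the rate is 15/136, so the rest takes 7/17 ÷ 15/136 = 56/15 hours.

56/15 hours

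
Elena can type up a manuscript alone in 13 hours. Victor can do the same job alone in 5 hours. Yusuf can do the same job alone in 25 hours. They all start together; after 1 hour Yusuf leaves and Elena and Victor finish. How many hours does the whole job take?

52/15 hours

In the first 1 hour the combined rate is 103/325, so 103/325 of the job is done, leaving 222/325.
After Yusuf leaves the rate is 18/65 per hour; the remaining 222/325 takes 37/15 hours.
Total = 1 + 37/15 = 52/15 hours.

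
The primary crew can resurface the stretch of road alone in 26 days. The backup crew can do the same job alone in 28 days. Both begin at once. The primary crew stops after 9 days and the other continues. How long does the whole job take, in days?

In the first 9 days the combined rate is 27/364, so 243/364 of the job is done, leaving 121/364.
After the primary crew leaves the rate is 1/28 per day; the remaining 121/364 takes 121/13 days.
Total = 9 + 121/13 = 238/13 days.

238/13 days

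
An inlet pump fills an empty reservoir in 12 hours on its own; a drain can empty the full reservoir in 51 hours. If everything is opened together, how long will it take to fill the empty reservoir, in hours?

Net rate = 1/12 − 1/51 = (17 − 4)/204 = 13/204 per hour.
Filling time = 1 ÷ (13/204) = 204/13 hours.

204/13 hours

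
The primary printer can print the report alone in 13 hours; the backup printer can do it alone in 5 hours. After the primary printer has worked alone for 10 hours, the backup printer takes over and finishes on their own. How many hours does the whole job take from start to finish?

145/13 hours

In 10 hours the primary printer does 10/13 of the job, leaving 3/13.
The backup printer works at 1/5 per hour, so finishing takes 3/13 ÷ 1/5 = 15/13 hours.
Total time = 10 + 15/13 = 145/13 hours.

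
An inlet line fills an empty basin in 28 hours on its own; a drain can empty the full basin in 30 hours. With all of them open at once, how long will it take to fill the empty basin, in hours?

Net rate = 1/28 − 1/30 = (15 − 14)/420 = 1/420 per hour.
Filling time = 1 ÷ (1/420) = 420 hours.

420 hours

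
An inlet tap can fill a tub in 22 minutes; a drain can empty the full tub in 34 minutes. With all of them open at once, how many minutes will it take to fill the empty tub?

187/3 minutes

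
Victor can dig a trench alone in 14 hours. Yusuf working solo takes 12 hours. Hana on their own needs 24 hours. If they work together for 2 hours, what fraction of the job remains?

17/28

Combined rate: 1/14 + 1/12 + 1/24 = (12 + 14 + 7)/168 = 33/168 = 11/56 per hour.
In 2 hours they complete 2·11/56 = 11/28 of the job.
So 17/28 remains.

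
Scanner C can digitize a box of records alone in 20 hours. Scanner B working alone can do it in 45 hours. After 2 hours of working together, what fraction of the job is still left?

77/90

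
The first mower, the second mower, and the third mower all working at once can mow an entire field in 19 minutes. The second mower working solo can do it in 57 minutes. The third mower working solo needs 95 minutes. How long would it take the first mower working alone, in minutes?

285/7 minutes

Combined rate is 1/19 per minute.
Known contribution: 1/57 + 1/95 = (5 + 3)/285 = 8/285 per minute.
So the first mower's rate is 1/19 − 8/285 = 7/285, meaning 285/7 minutes alone.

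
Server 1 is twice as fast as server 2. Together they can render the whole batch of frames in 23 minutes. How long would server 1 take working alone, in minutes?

Let server 2's rate be r; then server 1's rate is 2r, so together (2 + 1)r = 3r = 1/23.
Thus r = 1/69 per minute.
Server 2 alone: 69 minutes; server 1 alone: 69/2 minutes.

69/2 minutes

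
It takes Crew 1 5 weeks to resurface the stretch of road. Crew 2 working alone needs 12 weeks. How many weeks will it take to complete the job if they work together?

With two workers the combined time is the product over the sum: 5·12/(5+12) = 60/17 weeks.

60/17 weeks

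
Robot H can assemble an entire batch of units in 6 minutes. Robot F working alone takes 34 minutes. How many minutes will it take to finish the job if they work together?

51/10 minutes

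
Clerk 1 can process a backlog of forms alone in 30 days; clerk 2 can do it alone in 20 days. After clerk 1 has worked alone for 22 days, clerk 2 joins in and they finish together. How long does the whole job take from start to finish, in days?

In 22 days clerk 1 does 22/30 = 11/15 of the job, leaving 4/15.
Clerk 1 and clerk 2 together work at 1/12 per day, so finishing takes 4/15 ÷ 1/12 = 16/5 days.
Total time = 22 + 16/5 = 126/5 days.

126/5 days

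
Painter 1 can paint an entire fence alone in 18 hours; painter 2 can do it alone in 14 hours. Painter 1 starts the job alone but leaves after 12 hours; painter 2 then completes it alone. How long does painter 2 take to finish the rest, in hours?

In 12 hours painter 1 does 12/18 = 2/3 of the job, leaving 1/3.
Painter 2 works at 1/14 per hour, so finishing takes 1/3 ÷ 1/14 = 14/3 hours.

14/3 hours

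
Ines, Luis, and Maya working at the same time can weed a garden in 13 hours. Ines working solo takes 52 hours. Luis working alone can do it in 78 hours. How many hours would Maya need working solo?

156/7 hours

Combined rate is 1/13 per hour.
Known contribution: 1/52 + 1/78 = (3 + 2)/156 = 5/156 per hour.
So Maya's rate is 1/13 − 5/156 = 7/156, meaning 156/7 hours alone.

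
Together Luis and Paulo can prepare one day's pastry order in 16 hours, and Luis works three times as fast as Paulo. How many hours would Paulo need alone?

64 hours

Let Paulo's rate be r; then Luis's rate is 3r, so together (3 + 1)r = 4r = 1/16.
Thus r = 1/64 per hour.
Paulo alone: 64 hours; Luis alone: 64/3 hours.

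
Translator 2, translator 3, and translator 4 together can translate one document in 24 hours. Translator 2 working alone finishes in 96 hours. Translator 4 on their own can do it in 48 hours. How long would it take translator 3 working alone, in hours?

96 hours

Combined rate is 1/24 per hour.
Known contribution: 1/96 + 1/48 = (1 + 2)/96 = 3/96 = 1/32 per hour.
So translator 3's rate is 1/24 − 1/32 = 1/96, meaning 96 hours alone.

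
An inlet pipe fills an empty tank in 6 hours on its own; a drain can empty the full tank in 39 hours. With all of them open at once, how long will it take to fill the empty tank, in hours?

78/11 hours

Net rate = 1/6 − 1/39 = (13 − 2)/78 = 11/78 per hour.
Filling time = 1 ÷ (11/78) = 78/11 hours.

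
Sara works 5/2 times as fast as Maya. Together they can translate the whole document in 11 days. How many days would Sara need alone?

Let Maya's rate be r; then Sara's rate is (5/2)r, so together (5/2 + 1)r = (7/2)r = 1/11.
Thus r = 2/77 per day.
Maya alone: 77/2 days; Sara alone: 77/5 days.

77/5 days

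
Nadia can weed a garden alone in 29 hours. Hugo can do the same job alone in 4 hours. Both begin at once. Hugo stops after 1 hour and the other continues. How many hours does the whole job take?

In the first 1 hour the combined rate is 33/116, so 33/116 of the job is done, leaving 83/116.
After Hugo leaves the rate is 1/29 per hour; the remaining 83/116 takes 83/4 hours.
Total = 1 + 83/4 = 87/4 hours.

87/4 hours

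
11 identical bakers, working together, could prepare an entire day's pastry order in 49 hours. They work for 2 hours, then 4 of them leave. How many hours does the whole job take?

One baker does 1/539 of the job per hour.
After 2 hours with 11 bakers, 2/49 is done (47/49 left).
With 7 bakers the rate is 7/539 = 1/77, so the rest takes 47/49 ÷ 1/77 = 517/7 hours.
Total = 2 + 517/7 = 531/7 hours.

531/7 hours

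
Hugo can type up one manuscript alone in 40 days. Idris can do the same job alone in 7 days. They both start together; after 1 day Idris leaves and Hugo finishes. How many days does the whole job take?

240/7 days

In the first 1 day the combined rate is 47/280, so 47/280 of the job is done, leaving 233/280.
After Idris leaves the rate is 1/40 per day; the remaining 233/280 takes 233/7 days.
Total = 1 + 233/7 = 240/7 days.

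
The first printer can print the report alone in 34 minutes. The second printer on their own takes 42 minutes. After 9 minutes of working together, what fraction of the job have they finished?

57/119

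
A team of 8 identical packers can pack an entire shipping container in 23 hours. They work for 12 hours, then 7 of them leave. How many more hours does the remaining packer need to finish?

One packer does 1/184 of the job per hour.
After 12 hours with 8 packers, 12/23 is done (11/23 left).
With 1 packer the rate is 1/184, so the rest takes 11/23 ÷ 1/184 = 88 hours.

88 hours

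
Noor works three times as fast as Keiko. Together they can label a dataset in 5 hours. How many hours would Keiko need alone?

20 hours

Let Keiko's rate be r; then Noor's rate is 3r, so together (3 + 1)r = 4r = 1/5.
Thus r = 1/20 per hour.
Keiko alone: 20 hours; Noor alone: 20/3 hours.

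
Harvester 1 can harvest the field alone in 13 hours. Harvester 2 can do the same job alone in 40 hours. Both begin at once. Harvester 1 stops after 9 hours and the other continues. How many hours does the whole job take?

In the first 9 hours the combined rate is 53/520, so 477/520 of the job is done, leaving 43/520.
After harvester 1 leaves the rate is 1/40 per hour; the remaining 43/520 takes 43/13 hours.
Total = 9 + 43/13 = 160/13 hours.

160/13 hours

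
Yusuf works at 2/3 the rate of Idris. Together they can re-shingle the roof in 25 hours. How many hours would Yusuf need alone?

Let Idris's rate be r; then Yusuf's rate is (2/3)r, so together (2/3 + 1)r = (5/3)r = 1/25.
Thus r = 3/125 per hour.
Idris alone: 125/3 hours; Yusuf alone: 125/2 hours.

125/2 hours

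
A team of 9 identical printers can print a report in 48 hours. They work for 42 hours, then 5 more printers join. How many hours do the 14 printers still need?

27/7 hours

One printer does 1/432 of the job per hour.
After 42 hours with 9 printers, 7/8 is done (1/8 left).
With 14 printers the rate is 14/432 = 7/216, so the rest takes 1/8 ÷ 7/216 = 27/7 hours.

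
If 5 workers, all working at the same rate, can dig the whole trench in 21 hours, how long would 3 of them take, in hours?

Total work is 5·21 = 105 worker-hours.
With 3 workers: 105/3 = 35 hours.

35 hours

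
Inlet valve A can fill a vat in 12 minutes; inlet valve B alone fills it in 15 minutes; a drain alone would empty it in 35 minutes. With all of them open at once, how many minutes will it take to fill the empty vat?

Net rate = 1/12 + 1/15 − 1/35 = (35 + 28 − 12)/420 = 51/420 = 17/140 per minute.
Filling time = 1 ÷ (17/140) = 140/17 minutes.

140/17 minutes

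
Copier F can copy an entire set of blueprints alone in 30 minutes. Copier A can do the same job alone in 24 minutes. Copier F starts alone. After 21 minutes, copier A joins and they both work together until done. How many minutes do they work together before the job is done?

In the first 21 minutes copier F alone does 21/30 = 7/10 of the job, leaving 3/10.
Once everyone is working, combined rate: 1/30 + 1/24 = (4 + 5)/120 = 9/120 = 3/40 per minute.
Remaining 3/10 at 3/40 per minute takes 4 minutes.

4 minutes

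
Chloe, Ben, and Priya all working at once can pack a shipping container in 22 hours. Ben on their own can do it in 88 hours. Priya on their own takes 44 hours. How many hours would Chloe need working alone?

Combined rate is 1/22 per hour.
Known contribution: 1/88 + 1/44 = (1 + 2)/88 = 3/88 per hour.
So Chloe's rate is 1/22 − 3/88 = 1/88, meaning 88 hours alone.

88 hours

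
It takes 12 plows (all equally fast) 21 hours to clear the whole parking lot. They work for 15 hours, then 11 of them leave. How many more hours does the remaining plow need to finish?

One plow does 1/252 of the job per hour.
After 15 hours with 12 plows, 5/7 is done (2/7 left).
With 1 plow the rate is 1/252, so the rest takes 2/7 ÷ 1/252 = 72 hours.

72 hours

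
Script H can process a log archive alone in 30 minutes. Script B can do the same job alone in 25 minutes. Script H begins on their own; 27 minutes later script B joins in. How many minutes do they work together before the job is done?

15/11 minutes

In the first 27 minutes script H alone does 27/30 = 9/10 of the job, leaving 1/10.
Once everyone is working, combined rate: 1/30 + 1/25 = (5 + 6)/150 = 11/150 per minute.
Remaining 1/10 at 11/150 per minute takes 15/11 minutes.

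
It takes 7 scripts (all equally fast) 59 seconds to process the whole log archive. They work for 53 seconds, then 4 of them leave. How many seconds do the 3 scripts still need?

One script does 1/413 of the job per second.
After 53 seconds with 7 scripts, 53/59 is done (6/59 left).
With 3 scripts the rate is 3/413, so the rest takes 6/59 ÷ 3/413 = 14 seconds.

14 seconds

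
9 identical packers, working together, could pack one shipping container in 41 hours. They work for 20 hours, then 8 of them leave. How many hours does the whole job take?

One packer does 1/369 of the job per hour.
After 20 hours with 9 packers, 20/41 is done (21/41 left).
With 1 packer the rate is 1/369, so the rest takes 21/41 ÷ 1/369 = 189 hours.
Total = 20 + 189 = 209 hours.

209 hours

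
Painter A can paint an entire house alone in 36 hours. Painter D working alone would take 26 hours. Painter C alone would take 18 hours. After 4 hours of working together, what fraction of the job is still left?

20/39

Combined rate: 1/36 + 1/26 + 1/18 = (13 + 18 + 26)/468 = 57/468 = 19/156 per hour.
In 4 hours they complete 4·19/156 = 19/39 of the job.
So 20/39 remains.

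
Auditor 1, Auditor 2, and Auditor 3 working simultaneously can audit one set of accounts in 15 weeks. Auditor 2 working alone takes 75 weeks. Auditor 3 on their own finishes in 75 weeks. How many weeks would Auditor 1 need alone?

Combined rate is 1/15 per week.
Known contribution: 1/75 + 1/75 = (1 + 1)/75 = 2/75 per week.
So Auditor 1's rate is 1/15 − 2/75 = 1/25, meaning 25 weeks alone.

25 weeks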